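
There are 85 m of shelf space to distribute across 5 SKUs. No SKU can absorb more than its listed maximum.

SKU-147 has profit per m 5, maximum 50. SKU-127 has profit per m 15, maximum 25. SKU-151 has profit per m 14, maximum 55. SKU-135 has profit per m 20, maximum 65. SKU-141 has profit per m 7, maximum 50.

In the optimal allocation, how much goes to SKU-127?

20

Order the SKUs by profit per m: SKU-135 20 > SKU-127 15 > SKU-151 14 > SKU-141 7 > SKU-147 5.
Give SKU-135 65 to hit its cap of 65 → 20 left.
SKU-127 has room for 25 but only 20 remain, so it gets 20.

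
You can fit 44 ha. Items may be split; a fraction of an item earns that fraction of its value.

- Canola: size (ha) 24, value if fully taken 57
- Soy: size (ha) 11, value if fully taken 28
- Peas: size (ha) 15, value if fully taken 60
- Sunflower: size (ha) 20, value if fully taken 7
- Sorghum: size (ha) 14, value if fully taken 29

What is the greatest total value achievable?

Sort by value density: Peas 60/15≈4, Soy 28/11≈2.55, Canola 57/24≈2.38, Sorghum 29/14≈2.07, Sunflower 7/20≈0.35.
Take all of Peas (15 ha, value 60) — 29 ha left.
Soy: take in full, 11 ha for value 28 — 18 left.
Only 18 ha remain; take 18/24 of Canola for value 57×18/24 = 42.75.
Total value = 130.75.

130.75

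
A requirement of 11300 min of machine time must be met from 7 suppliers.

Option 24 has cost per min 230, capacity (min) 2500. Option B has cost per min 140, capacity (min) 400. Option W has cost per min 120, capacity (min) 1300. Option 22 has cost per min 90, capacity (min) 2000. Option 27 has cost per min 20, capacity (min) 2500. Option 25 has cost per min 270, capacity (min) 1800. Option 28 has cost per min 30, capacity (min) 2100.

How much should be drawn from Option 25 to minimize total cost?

500

Fill from the cheapest supplier first.
Take 2500 from Option 27 at 20 ; need 8800 more.
Option 28 at 30: take all 2100 min ; 6700 still needed.
Take 2000 from Option 22 at 90 ; need 4700 more.
Option W at 120: take all 1300 min ; 3400 still needed.
Option B at 140: take all 400 min ; 3000 still needed.
Take 2500 from Option 24 at 230 ; need 500 more.
Take 500 from Option 25 at 270 to finish.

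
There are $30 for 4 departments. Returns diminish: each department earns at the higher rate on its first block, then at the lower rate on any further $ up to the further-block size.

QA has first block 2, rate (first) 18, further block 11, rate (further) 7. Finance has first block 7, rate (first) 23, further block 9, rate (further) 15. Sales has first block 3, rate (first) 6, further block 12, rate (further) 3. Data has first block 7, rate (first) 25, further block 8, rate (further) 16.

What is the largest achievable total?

Treat each block as its own option and order by rate: Data/tier1 25 > Finance/tier1 23 > QA/tier1 18 > Data/tier2 16 > Finance/tier2 15 > QA/tier2 7 > Sales/tier1 6 > Sales/tier2 3.
Data/tier1 (25): +7 — 23 left.
Finance tier1 at 23: fill all 7 — 16 left.
QA/tier1 (18): +2 — 14 left.
Data/tier2 (16): +8 — 6 left.
Finance/tier2: +6 of 9 at 15; pool empty.
Total = 25×7 + 23×7 + 18×2 + 16×8 + 15×6 = 590.

590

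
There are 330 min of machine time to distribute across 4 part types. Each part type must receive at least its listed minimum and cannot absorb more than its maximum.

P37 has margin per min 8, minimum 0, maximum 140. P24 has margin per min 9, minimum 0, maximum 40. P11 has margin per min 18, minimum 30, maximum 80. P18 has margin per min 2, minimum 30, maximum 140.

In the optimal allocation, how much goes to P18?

Meeting every minimum uses 0+0+30+30 = 60 min, leaving 270.
Highest margin per min first: P11 18 > P24 9 > P37 8 > P18 2.
P11: +50 to 80 (cap) — 220 left.
Give P24 40 more to hit its cap of 40 — 180 left.
Give P37 140 more to hit its cap of 140 — 40 left.
P18 has room for 110 more but only 40 remain, so it gets 70.

70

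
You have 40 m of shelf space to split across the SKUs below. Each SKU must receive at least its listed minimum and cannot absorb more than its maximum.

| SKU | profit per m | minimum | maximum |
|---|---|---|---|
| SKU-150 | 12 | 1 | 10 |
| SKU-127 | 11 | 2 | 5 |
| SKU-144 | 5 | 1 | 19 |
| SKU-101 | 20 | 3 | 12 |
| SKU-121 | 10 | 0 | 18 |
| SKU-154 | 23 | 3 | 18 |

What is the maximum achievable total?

765

Meeting every minimum uses 1+2+1+3+0+3 = 10 m, leaving 30.
Rank by profit per m: SKU-154 23 > SKU-101 20 > SKU-150 12 > SKU-127 11 > SKU-121 10 > SKU-144 5.
SKU-154 takes 15 more to reach its cap of 18 ; 15 left.
SKU-101: +9 to 12 (cap) ; 6 left.
SKU-150: +6 (room for 9) → 7. Pool exhausted.
Total = 12×7 + 11×2 + 5×1 + 20×12 + 23×18 = 765.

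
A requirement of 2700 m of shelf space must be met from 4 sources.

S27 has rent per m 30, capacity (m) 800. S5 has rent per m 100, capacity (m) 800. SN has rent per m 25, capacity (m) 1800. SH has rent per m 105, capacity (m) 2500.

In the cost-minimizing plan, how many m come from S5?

Cheapest first:
SN at 25: take all 1800 m ; 900 still needed.
S27 at 30: take all 800 m ; 100 still needed.
S5 at 100: take 100 of its 800 ; requirement met.
SH: unused.

100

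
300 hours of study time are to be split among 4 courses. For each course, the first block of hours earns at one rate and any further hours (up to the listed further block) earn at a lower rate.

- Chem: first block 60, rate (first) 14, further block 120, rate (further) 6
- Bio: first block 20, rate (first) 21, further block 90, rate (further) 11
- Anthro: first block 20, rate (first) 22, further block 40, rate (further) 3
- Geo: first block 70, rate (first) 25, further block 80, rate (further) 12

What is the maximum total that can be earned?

Rank every tier by rate: Geo/T1 25 > Anthro/T1 22 > Bio/T1 21 > Chem/T1 14 > Geo/T2 12 > Bio/T2 11 > Chem/T2 6 > Anthro/T2 3.
Fill Geo T1 block (70 at 25) → 230 left.
Anthro/T1 (22): +20 → 210 left.
Bio T1 at 21: fill all 20 → 190 left.
Chem T1 at 14: fill all 60 → 130 left.
Geo/T2 (12): +80 → 50 left.
Bio T2 at 11: only 50 left, fill 50.
Total = 25×70 + 22×20 + 21×20 + 14×60 + 12×80 + 11×50 = 4960.

4960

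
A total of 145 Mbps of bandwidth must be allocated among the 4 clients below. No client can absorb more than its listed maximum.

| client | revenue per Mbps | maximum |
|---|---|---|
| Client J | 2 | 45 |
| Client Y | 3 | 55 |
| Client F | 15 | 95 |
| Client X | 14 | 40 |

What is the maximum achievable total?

2015

Rank by revenue per Mbps: Client F 15 > Client X 14 > Client Y 3 > Client J 2.
Client F takes 95 to reach its cap of 95 → 50 left.
Client X takes 40 to reach its cap of 40 → 10 left.
Client Y has room for 55 but only 10 remain, so it gets 10.
Total = 3×10 + 15×95 + 14×40 = 2015.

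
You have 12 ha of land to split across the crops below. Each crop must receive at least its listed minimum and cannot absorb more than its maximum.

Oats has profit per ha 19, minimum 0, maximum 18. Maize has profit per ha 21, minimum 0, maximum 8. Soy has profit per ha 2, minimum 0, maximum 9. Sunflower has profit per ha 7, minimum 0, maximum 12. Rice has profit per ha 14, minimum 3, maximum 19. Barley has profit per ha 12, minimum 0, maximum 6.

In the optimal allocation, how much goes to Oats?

Meeting every minimum uses 0+0+0+0+3+0 = 3 ha, leaving 9.
Rank by profit per ha: Maize 21 > Oats 19 > Rice 14 > Barley 12 > Sunflower 7 > Soy 2.
Maize: +8 to 8 (cap) → 1 left.
Oats: +1 (room for 18) → 1. Pool exhausted.

1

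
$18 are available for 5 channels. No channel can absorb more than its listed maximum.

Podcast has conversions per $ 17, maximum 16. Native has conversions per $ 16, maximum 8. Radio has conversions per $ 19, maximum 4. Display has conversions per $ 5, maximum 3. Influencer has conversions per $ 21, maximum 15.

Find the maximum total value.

Highest conversions per $ first: Influencer 21 > Radio 19 > Podcast 17 > Native 16 > Display 5.
Give Influencer 15 to hit its cap of 15 → 3 left.
Radio has room for 4 but only 3 remain, so it gets 3.
Total = 19×3 + 21×15 = 372.

372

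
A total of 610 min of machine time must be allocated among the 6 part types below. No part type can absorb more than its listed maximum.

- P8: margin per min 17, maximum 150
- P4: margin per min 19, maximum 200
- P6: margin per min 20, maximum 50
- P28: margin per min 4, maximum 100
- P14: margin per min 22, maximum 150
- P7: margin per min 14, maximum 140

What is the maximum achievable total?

11490

Highest margin per min first: P14 22 > P6 20 > P4 19 > P8 17 > P7 14 > P28 4.
P14 takes 150 to reach its cap of 150 ; 460 left.
Give P6 50 to hit its cap of 50 ; 410 left.
Give P4 200 to hit its cap of 200 ; 210 left.
P8: +150 to 150 (cap) ; 60 left.
P7: +60 (room for 140) → 60. Pool exhausted.
Total = 17×150 + 19×200 + 20×50 + 22×150 + 14×60 = 11490.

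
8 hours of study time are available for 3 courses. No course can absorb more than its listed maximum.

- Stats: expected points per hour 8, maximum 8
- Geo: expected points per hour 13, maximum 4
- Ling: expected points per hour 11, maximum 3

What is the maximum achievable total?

Rank by expected points per hour: Geo 13 > Ling 11 > Stats 8.
Geo takes 4 to reach its cap of 4 — 4 left.
Ling: +3 to 3 (cap) — 1 left.
Stats: +1 (room for 8) → 1. Pool exhausted.
Total = 8×1 + 13×4 + 11×3 = 93.

93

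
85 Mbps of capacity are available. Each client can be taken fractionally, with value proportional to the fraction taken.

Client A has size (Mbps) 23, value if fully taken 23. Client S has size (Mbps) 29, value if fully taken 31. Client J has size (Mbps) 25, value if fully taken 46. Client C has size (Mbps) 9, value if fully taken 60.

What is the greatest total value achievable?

159

Best value per unit of size first: Client C 60/9≈6.67, Client J 46/25≈1.84, Client S 31/29≈1.07, Client A 23/23≈1.
All 9 Mbps of Client C fit (value 60) → 76 remain.
All 25 Mbps of Client J fit (value 46) → 51 remain.
Take all of Client S (29 Mbps, value 31) → 22 Mbps left.
Fill the last 22 Mbps with part of Client A: 22/23 of it earns 22.
Total value = 159.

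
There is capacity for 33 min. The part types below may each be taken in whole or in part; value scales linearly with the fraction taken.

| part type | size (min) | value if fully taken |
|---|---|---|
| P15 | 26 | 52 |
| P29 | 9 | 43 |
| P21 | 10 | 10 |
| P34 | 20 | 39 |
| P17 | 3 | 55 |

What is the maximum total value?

Sort by value density: P17 55/3≈18.3, P29 43/9≈4.78, P15 52/26≈2, P34 39/20≈1.95, P21 10/10≈1.
All 3 min of P17 fit (value 55) ; 30 remain.
P29: take in full, 9 min for value 43 ; 21 left.
21 min left: a 21/26 share of P15 gives 52×21/26 = 42.
Total value = 140.

140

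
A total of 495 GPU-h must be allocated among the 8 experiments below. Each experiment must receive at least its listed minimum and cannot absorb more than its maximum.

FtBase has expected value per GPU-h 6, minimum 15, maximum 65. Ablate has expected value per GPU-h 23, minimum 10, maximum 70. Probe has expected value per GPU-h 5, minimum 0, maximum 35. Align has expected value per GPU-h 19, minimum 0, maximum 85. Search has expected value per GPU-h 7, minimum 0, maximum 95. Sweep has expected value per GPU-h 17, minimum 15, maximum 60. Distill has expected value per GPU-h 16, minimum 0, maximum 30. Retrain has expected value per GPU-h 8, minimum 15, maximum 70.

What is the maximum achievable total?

6440

Meeting every minimum uses 15+10+0+0+0+15+0+15 = 55 GPU-h, leaving 440.
Order the experiments by expected value per GPU-h: Ablate 23 > Align 19 > Sweep 17 > Distill 16 > Retrain 8 > Search 7 > FtBase 6 > Probe 5.
Give Ablate 60 more to hit its cap of 70 — 380 left.
Align takes 85 more to reach its cap of 85 — 295 left.
Sweep: +45 to 60 (cap) — 250 left.
Give Distill 30 more to hit its cap of 30 — 220 left.
Retrain takes 55 more to reach its cap of 70 — 165 left.
Give Search 95 more to hit its cap of 95 — 70 left.
FtBase: +50 to 65 (cap) — 20 left.
Only 20 left; Probe takes them to reach 20.
Total = 6×65 + 23×70 + 5×20 + 19×85 + 7×95 + 17×60 + 16×30 + 8×70 = 6440.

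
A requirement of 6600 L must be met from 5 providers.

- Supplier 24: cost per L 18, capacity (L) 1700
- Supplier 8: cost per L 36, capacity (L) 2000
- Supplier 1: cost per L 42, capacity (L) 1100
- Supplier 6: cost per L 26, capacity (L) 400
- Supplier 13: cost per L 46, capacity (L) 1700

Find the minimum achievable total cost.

223600

Fill from the cheapest provider first.
Supplier 24 (18): use full 1700 → 4900 L to go.
Supplier 6 at 26: take all 400 L → 4500 still needed.
Take 2000 from Supplier 8 at 36 → need 2500 more.
Take 1100 from Supplier 1 at 42 → need 1400 more.
Take 1400 from Supplier 13 at 46 to finish.
Cost = 1700×18 + 400×26 + 2000×36 + 1100×42 + 1400×46 = 223600.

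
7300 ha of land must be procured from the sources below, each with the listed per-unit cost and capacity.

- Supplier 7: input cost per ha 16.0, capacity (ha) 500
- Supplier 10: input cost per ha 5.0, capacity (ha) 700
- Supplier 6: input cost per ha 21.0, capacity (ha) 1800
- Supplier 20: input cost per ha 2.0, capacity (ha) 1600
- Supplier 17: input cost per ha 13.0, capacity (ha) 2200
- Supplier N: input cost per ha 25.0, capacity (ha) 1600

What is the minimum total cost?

93600

Cheapest first:
Supplier 20 at 2.0: take all 1600 ha ; 5700 still needed.
Supplier 10 at 5.0: take all 700 ha ; 5000 still needed.
Supplier 17 (13.0): use full 2200 ; 2800 ha to go.
Supplier 7 at 16.0: take all 500 ha ; 2300 still needed.
Take 1800 from Supplier 6 at 21.0 ; need 500 more.
Supplier N (25.0): take the remaining 500 ; done.
Cost = 1600×2.0 + 700×5.0 + 2200×13.0 + 500×16.0 + 1800×21.0 + 500×25.0 = 93600.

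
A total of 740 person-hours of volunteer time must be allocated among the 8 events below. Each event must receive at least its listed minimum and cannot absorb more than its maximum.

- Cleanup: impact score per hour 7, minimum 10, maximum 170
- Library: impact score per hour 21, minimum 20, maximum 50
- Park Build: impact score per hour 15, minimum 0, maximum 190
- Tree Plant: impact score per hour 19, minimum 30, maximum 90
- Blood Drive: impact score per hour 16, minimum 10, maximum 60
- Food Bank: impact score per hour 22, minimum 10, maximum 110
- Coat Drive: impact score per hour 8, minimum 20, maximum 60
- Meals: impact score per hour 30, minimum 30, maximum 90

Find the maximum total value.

12800

Meeting every minimum uses 10+20+0+30+10+10+20+30 = 130 person-hours, leaving 610.
Order the events by impact score per hour: Meals 30 > Food Bank 22 > Library 21 > Tree Plant 19 > Blood Drive 16 > Park Build 15 > Coat Drive 8 > Cleanup 7.
Give Meals 60 more to hit its cap of 90 ; 550 left.
Food Bank takes 100 more to reach its cap of 110 ; 450 left.
Give Library 30 more to hit its cap of 50 ; 420 left.
Tree Plant takes 60 more to reach its cap of 90 ; 360 left.
Give Blood Drive 50 more to hit its cap of 60 ; 310 left.
Park Build: +190 to 190 (cap) ; 120 left.
Coat Drive: +40 to 60 (cap) ; 80 left.
Cleanup: +80 (room for 160) → 90. Pool exhausted.
Total = 7×90 + 21×50 + 15×190 + 19×90 + 16×60 + 22×110 + 8×60 + 30×90 = 12800.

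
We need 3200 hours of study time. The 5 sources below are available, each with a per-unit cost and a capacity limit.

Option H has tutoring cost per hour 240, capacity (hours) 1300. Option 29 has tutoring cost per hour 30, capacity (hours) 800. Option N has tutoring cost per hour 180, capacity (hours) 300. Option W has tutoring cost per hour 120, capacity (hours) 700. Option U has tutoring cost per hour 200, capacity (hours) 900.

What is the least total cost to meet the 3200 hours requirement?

Cheapest first:
Option 29 at 30: take all 800 hours — 2400 still needed.
Take 700 from Option W at 120 — need 1700 more.
Option N (180): use full 300 — 1400 hours to go.
Option U (200): use full 900 — 500 hours to go.
Option H at 240: take 500 of its 1300 — requirement met.
Cost = 800×30 + 700×120 + 300×180 + 900×200 + 500×240 = 462000.

462000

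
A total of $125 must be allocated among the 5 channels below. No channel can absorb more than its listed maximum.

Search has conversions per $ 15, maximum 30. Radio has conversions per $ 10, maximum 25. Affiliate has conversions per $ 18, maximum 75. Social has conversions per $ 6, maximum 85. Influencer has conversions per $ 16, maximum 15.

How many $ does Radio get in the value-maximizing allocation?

Rank by conversions per $: Affiliate 18 > Influencer 16 > Search 15 > Radio 10 > Social 6.
Give Affiliate 75 to hit its cap of 75 ; 50 left.
Influencer takes 15 to reach its cap of 15 ; 35 left.
Search takes 30 to reach its cap of 30 ; 5 left.
Radio: +5 (room for 25) → 5. Pool exhausted.

5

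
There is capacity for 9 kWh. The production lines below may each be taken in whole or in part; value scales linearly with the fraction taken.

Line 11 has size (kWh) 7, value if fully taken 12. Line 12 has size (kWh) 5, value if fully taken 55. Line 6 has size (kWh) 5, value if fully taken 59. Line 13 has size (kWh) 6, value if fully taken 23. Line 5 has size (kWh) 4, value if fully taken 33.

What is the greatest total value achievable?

Sort by value density: Line 6 59/5≈11.8, Line 12 55/5≈11, Line 5 33/4≈8.25, Line 13 23/6≈3.83, Line 11 12/7≈1.71.
All 5 kWh of Line 6 fit (value 59) → 4 remain.
4 kWh left: a 4/5 share of Line 12 gives 55×4/5 = 44.
Total value = 103.

103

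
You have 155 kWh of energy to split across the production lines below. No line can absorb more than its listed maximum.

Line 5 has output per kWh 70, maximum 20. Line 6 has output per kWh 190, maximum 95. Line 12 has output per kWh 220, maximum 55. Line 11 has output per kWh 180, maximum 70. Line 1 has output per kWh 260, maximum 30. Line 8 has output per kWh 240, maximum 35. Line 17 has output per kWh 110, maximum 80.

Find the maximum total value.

Highest output per kWh first: Line 1 260 > Line 8 240 > Line 12 220 > Line 6 190 > Line 11 180 > Line 17 110 > Line 5 70.
Line 1: +30 to 30 (cap) — 125 left.
Line 8 takes 35 to reach its cap of 35 — 90 left.
Line 12: +55 to 55 (cap) — 35 left.
Line 6: +35 (room for 95) → 35. Pool exhausted.
Total = 190×35 + 220×55 + 260×30 + 240×35 = 34950.

34950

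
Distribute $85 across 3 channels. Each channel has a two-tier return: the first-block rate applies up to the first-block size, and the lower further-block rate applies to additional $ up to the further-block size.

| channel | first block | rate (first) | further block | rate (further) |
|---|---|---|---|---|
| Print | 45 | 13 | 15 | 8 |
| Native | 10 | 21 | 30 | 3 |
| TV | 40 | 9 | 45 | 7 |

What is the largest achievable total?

1065

Order all 6 blocks by rate: Native/tier1 21 > Print/tier1 13 > TV/tier1 9 > Print/tier2 8 > TV/tier2 7 > Native/tier2 3.
Native tier1 at 21: fill all 10 ; 75 left.
Fill Print tier1 block (45 at 13) ; 30 left.
30 remain; put them into TV tier1 at 9.
Total = 21×10 + 13×45 + 9×30 = 1065.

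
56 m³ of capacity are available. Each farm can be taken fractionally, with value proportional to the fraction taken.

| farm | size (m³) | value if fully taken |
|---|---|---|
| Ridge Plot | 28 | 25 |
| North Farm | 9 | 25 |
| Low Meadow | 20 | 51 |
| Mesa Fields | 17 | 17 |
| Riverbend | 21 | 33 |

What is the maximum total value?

Best value per unit of size first: North Farm 25/9≈2.78, Low Meadow 51/20≈2.55, Riverbend 33/21≈1.57, Mesa Fields 17/17≈1, Ridge Plot 25/28≈0.893.
All 9 m³ of North Farm fit (value 25) — 47 remain.
Low Meadow: take in full, 20 m³ for value 51 — 27 left.
Riverbend: take in full, 21 m³ for value 33 — 6 left.
Only 6 m³ remain; take 6/17 of Mesa Fields for value 17×6/17 = 6.
Total value = 115.

115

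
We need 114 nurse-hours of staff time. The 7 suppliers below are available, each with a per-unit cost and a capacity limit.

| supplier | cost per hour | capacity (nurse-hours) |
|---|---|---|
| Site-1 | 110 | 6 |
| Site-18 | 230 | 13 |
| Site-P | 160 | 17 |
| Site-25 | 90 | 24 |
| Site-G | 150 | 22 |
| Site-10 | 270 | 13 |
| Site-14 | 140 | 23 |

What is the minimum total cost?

Cheapest first:
Site-25 (90): use full 24 → 90 nurse-hours to go.
Site-1 at 110: take all 6 nurse-hours → 84 still needed.
Take 23 from Site-14 at 140 → need 61 more.
Site-G (150): use full 22 → 39 nurse-hours to go.
Site-P (160): use full 17 → 22 nurse-hours to go.
Site-18 (230): use full 13 → 9 nurse-hours to go.
Take 9 from Site-10 at 270 to finish.
Cost = 24×90 + 6×110 + 23×140 + 22×150 + 17×160 + 13×230 + 9×270 = 17480.

17480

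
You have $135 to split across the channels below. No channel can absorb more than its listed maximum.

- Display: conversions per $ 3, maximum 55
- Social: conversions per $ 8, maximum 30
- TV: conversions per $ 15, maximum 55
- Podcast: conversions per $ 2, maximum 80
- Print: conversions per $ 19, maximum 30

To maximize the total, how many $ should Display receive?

Rank by conversions per $: Print 19 > TV 15 > Social 8 > Display 3 > Podcast 2.
Print: +30 to 30 (cap) ; 105 left.
Give TV 55 to hit its cap of 55 ; 50 left.
Social: +30 to 30 (cap) ; 20 left.
Display: +20 (room for 55) → 20. Pool exhausted.

20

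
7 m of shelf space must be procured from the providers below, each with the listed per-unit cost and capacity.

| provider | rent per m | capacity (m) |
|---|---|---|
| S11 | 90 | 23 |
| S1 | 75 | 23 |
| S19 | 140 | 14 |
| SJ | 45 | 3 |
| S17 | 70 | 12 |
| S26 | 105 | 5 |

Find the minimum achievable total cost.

415

Use providers in increasing cost order.
Take 3 from SJ at 45 → need 4 more.
Take 4 from S17 at 70 to finish.
S1, S11, S26, S19: unused.
Cost = 3×45 + 4×70 = 415.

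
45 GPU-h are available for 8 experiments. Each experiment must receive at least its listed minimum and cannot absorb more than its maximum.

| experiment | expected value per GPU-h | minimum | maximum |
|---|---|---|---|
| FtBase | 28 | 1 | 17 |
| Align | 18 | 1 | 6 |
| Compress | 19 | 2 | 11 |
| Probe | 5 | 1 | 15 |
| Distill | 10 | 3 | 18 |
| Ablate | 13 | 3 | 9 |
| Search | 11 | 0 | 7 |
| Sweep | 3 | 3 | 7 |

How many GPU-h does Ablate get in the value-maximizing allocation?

Meeting every minimum uses 1+1+2+1+3+3+0+3 = 14 GPU-h, leaving 31.
Highest expected value per GPU-h first: FtBase 28 > Compress 19 > Align 18 > Ablate 13 > Search 11 > Distill 10 > Probe 5 > Sweep 3.
FtBase takes 16 more to reach its cap of 17 — 15 left.
Give Compress 9 more to hit its cap of 11 — 6 left.
Align: +5 to 6 (cap) — 1 left.
Only 1 left; Ablate takes them to reach 4.

4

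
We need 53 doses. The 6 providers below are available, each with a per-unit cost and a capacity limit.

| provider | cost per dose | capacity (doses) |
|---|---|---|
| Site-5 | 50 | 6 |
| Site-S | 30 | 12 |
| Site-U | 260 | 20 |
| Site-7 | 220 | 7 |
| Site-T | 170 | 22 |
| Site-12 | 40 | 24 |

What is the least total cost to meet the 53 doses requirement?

3490

Use providers in increasing cost order.
Take 12 from Site-S at 30 — need 41 more.
Site-12 (40): use full 24 — 17 doses to go.
Site-5 (50): use full 6 — 11 doses to go.
Site-T at 170: take 11 of its 22 — requirement met.
Site-7, Site-U: unused.
Cost = 12×30 + 24×40 + 6×50 + 11×170 = 3490.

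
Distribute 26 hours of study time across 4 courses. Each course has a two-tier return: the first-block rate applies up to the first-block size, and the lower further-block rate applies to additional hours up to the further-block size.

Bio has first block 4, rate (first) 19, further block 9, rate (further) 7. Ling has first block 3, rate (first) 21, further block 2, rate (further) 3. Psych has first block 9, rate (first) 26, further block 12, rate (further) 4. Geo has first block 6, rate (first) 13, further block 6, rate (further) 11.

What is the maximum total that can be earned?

495

Order all 8 blocks by rate: Psych/T1 26 > Ling/T1 21 > Bio/T1 19 > Geo/T1 13 > Geo/T2 11 > Bio/T2 7 > Psych/T2 4 > Ling/T2 3.
Psych/T1 (26): +9 — 17 left.
Ling/T1 (21): +3 — 14 left.
Fill Bio T1 block (4 at 19) — 10 left.
Geo T1 at 13: fill all 6 — 4 left.
Geo T2 at 11: only 4 left, fill 4.
Total = 26×9 + 21×3 + 19×4 + 13×6 + 11×4 = 495.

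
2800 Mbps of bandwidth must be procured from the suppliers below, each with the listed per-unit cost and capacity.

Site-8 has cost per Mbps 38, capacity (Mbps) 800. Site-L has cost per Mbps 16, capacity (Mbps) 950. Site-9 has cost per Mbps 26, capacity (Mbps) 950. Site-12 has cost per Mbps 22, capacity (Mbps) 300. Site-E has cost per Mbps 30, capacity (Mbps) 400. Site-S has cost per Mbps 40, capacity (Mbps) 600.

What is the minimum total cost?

Fill from the cheapest supplier first.
Site-L at 16: take all 950 Mbps → 1850 still needed.
Take 300 from Site-12 at 22 → need 1550 more.
Site-9 (26): use full 950 → 600 Mbps to go.
Site-E (30): use full 400 → 200 Mbps to go.
Take 200 from Site-8 at 38 to finish.
Site-S: unused.
Cost = 950×16 + 300×22 + 950×26 + 400×30 + 200×38 = 66100.

66100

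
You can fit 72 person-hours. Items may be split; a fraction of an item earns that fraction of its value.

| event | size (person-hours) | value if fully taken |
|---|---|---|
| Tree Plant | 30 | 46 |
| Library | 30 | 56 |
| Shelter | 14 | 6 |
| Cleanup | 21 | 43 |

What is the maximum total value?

131.2

Best value per unit of size first: Cleanup 43/21≈2.05, Library 56/30≈1.87, Tree Plant 46/30≈1.53, Shelter 6/14≈0.429.
Take all of Cleanup (21 person-hours, value 43) ; 51 person-hours left.
Take all of Library (30 person-hours, value 56) ; 21 person-hours left.
Only 21 person-hours remain; take 21/30 of Tree Plant for value 46×21/30 = 32.2.
Total value = 131.2.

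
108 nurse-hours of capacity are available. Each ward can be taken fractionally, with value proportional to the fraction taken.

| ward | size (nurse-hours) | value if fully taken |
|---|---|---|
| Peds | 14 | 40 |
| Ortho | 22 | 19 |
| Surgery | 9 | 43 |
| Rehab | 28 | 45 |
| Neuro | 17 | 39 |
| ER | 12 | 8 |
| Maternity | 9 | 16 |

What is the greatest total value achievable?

Sort by value density: Surgery 43/9≈4.78, Peds 40/14≈2.86, Neuro 39/17≈2.29, Maternity 16/9≈1.78, Rehab 45/28≈1.61, Ortho 19/22≈0.864, ER 8/12≈0.667.
Take all of Surgery (9 nurse-hours, value 43) ; 99 nurse-hours left.
Peds: take in full, 14 nurse-hours for value 40 ; 85 left.
Neuro: take in full, 17 nurse-hours for value 39 ; 68 left.
All 9 nurse-hours of Maternity fit (value 16) ; 59 remain.
All 28 nurse-hours of Rehab fit (value 45) ; 31 remain.
Take all of Ortho (22 nurse-hours, value 19) ; 9 nurse-hours left.
9 nurse-hours left: a 9/12 share of ER gives 8×9/12 = 6.
Total value = 208.

208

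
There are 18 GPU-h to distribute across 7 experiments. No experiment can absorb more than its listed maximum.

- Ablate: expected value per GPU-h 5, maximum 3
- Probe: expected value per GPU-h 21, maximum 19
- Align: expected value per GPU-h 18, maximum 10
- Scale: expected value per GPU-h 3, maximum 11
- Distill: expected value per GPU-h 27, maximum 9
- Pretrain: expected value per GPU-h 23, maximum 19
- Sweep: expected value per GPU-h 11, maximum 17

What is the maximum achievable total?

450

Rank by expected value per GPU-h: Distill 27 > Pretrain 23 > Probe 21 > Align 18 > Sweep 11 > Ablate 5 > Scale 3.
Distill: +9 to 9 (cap) → 9 left.
Only 9 left; Pretrain takes them to reach 9.
Total = 27×9 + 23×9 = 450.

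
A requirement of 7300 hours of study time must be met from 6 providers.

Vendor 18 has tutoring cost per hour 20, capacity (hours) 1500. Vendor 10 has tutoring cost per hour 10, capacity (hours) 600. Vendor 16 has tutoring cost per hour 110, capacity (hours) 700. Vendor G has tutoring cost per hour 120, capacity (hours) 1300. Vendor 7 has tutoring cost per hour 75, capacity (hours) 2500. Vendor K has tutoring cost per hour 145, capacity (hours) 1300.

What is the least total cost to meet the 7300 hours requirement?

558000

Use providers in increasing cost order.
Vendor 10 at 10: take all 600 hours → 6700 still needed.
Vendor 18 (20): use full 1500 → 5200 hours to go.
Take 2500 from Vendor 7 at 75 → need 2700 more.
Vendor 16 at 110: take all 700 hours → 2000 still needed.
Vendor G at 120: take all 1300 hours → 700 still needed.
Vendor K at 145: take 700 of its 1300 → requirement met.
Cost = 600×10 + 1500×20 + 2500×75 + 700×110 + 1300×120 + 700×145 = 558000.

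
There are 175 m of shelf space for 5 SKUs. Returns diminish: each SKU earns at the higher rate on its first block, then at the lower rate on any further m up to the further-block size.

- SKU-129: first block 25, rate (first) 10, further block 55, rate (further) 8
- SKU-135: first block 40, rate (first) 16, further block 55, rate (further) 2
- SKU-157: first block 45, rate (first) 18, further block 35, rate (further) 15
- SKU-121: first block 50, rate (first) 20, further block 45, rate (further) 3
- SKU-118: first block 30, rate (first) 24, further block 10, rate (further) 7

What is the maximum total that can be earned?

3320

Order all 10 blocks by rate: SKU-118/first 24 > SKU-121/first 20 > SKU-157/first 18 > SKU-135/first 16 > SKU-157/second 15 > SKU-129/first 10 > SKU-129/second 8 > SKU-118/second 7 > SKU-121/second 3 > SKU-135/second 2.
SKU-118 first at 24: fill all 30 → 145 left.
SKU-121 first at 20: fill all 50 → 95 left.
Fill SKU-157 first block (45 at 18) → 50 left.
SKU-135 first at 16: fill all 40 → 10 left.
SKU-157 second at 15: only 10 left, fill 10.
Total = 24×30 + 20×50 + 18×45 + 16×40 + 15×10 = 3320.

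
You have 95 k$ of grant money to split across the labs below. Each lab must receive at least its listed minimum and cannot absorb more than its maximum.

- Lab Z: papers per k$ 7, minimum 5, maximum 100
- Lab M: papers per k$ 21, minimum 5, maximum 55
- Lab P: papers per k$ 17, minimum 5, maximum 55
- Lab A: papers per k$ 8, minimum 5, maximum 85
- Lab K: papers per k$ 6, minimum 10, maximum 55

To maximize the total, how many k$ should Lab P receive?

Meeting every minimum uses 5+5+5+5+10 = 30 k$, leaving 65.
Order the labs by papers per k$: Lab M 21 > Lab P 17 > Lab A 8 > Lab Z 7 > Lab K 6.
Lab M: +50 to 55 (cap) ; 15 left.
Lab P has room for 50 more but only 15 remain, so it gets 20.

20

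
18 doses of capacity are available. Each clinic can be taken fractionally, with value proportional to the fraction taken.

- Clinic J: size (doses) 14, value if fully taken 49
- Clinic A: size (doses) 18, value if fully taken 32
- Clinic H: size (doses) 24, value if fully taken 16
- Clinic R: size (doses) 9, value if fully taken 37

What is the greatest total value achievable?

68.5

Sort by value density: Clinic R 37/9≈4.11, Clinic J 49/14≈3.5, Clinic A 32/18≈1.78, Clinic H 16/24≈0.667.
Take all of Clinic R (9 doses, value 37) — 9 doses left.
Only 9 doses remain; take 9/14 of Clinic J for value 49×9/14 = 31.5.
Total value = 68.5.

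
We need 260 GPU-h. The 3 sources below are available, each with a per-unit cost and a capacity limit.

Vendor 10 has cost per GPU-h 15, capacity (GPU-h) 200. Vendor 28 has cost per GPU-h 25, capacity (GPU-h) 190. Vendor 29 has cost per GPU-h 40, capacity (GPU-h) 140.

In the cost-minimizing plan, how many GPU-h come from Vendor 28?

Fill from the cheapest source first.
Take 200 from Vendor 10 at 15 → need 60 more.
Vendor 28 (25): take the remaining 60 → done.
Vendor 29: unused.

60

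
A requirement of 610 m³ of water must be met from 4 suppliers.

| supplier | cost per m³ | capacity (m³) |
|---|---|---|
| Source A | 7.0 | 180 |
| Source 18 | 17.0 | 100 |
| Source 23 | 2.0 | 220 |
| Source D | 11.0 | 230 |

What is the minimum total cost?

Use suppliers in increasing cost order.
Take 220 from Source 23 at 2.0 → need 390 more.
Take 180 from Source A at 7.0 → need 210 more.
Source D at 11.0: take 210 of its 230 → requirement met.
Source 18: unused.
Cost = 220×2.0 + 180×7.0 + 210×11.0 = 4010.

4010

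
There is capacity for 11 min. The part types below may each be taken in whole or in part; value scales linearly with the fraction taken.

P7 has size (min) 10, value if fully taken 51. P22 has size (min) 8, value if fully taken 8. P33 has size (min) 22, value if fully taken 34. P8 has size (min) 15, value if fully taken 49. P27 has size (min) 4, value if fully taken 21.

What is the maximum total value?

56.7

Sort by value density: P27 21/4≈5.25, P7 51/10≈5.1, P8 49/15≈3.27, P33 34/22≈1.55, P22 8/8≈1.
Take all of P27 (4 min, value 21) → 7 min left.
Only 7 min remain; take 7/10 of P7 for value 51×7/10 = 35.7.
Total value = 56.7.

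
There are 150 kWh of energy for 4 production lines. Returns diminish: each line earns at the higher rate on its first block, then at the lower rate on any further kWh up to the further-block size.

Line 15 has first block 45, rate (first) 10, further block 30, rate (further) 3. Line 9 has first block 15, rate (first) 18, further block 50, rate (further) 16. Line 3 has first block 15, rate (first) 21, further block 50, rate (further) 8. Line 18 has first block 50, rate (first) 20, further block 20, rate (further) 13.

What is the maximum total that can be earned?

Order all 8 blocks by rate: Line 3/first 21 > Line 18/first 20 > Line 9/first 18 > Line 9/second 16 > Line 18/second 13 > Line 15/first 10 > Line 3/second 8 > Line 15/second 3.
Line 3/first (21): +15 — 135 left.
Line 18 first at 20: fill all 50 — 85 left.
Line 9/first (18): +15 — 70 left.
Fill Line 9 second block (50 at 16) — 20 left.
Line 18 second at 13: fill all 20 — 0 left.
Total = 21×15 + 20×50 + 18×15 + 16×50 + 13×20 = 2645.

2645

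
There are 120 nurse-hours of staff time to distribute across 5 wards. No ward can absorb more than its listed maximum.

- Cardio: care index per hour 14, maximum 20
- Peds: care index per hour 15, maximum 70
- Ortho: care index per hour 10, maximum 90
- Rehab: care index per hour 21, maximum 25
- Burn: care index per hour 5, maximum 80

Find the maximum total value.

1905

Order the wards by care index per hour: Rehab 21 > Peds 15 > Cardio 14 > Ortho 10 > Burn 5.
Rehab: +25 to 25 (cap) ; 95 left.
Give Peds 70 to hit its cap of 70 ; 25 left.
Give Cardio 20 to hit its cap of 20 ; 5 left.
Only 5 left; Ortho takes them to reach 5.
Total = 14×20 + 15×70 + 10×5 + 21×25 = 1905.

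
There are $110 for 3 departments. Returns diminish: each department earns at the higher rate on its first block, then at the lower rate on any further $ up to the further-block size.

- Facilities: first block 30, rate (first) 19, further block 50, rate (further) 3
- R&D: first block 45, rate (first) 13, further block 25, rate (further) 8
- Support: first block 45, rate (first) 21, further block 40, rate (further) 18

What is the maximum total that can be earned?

Rank every tier by rate: Support/tier1 21 > Facilities/tier1 19 > Support/tier2 18 > R&D/tier1 13 > R&D/tier2 8 > Facilities/tier2 3.
Support tier1 at 21: fill all 45 ; 65 left.
Facilities tier1 at 19: fill all 30 ; 35 left.
35 remain; put them into Support tier2 at 18.
Total = 21×45 + 19×30 + 18×35 = 2145.

2145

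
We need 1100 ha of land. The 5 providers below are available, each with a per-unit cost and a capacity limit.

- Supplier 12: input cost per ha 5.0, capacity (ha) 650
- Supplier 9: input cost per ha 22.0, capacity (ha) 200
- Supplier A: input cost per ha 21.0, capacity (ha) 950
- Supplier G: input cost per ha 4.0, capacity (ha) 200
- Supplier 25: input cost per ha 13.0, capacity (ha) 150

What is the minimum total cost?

Cheapest first:
Supplier G at 4.0: take all 200 ha → 900 still needed.
Supplier 12 (5.0): use full 650 → 250 ha to go.
Supplier 25 (13.0): use full 150 → 100 ha to go.
Supplier A at 21.0: take 100 of its 950 → requirement met.
Supplier 9: unused.
Cost = 200×4.0 + 650×5.0 + 150×13.0 + 100×21.0 = 8100.

8100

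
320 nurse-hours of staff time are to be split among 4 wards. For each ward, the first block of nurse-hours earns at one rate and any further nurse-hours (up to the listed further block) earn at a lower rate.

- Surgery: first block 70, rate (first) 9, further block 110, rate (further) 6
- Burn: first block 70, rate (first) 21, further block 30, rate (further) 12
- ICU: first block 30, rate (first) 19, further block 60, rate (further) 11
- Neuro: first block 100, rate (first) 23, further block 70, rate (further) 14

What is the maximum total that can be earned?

5900

Treat each block as its own option and order by rate: Neuro/tier1 23 > Burn/tier1 21 > ICU/tier1 19 > Neuro/tier2 14 > Burn/tier2 12 > ICU/tier2 11 > Surgery/tier1 9 > Surgery/tier2 6.
Neuro/tier1 (23): +100 → 220 left.
Fill Burn tier1 block (70 at 21) → 150 left.
Fill ICU tier1 block (30 at 19) → 120 left.
Neuro/tier2 (14): +70 → 50 left.
Fill Burn tier2 block (30 at 12) → 20 left.
ICU tier2 at 11: only 20 left, fill 20.
Total = 23×100 + 21×70 + 19×30 + 14×70 + 12×30 + 11×20 = 5900.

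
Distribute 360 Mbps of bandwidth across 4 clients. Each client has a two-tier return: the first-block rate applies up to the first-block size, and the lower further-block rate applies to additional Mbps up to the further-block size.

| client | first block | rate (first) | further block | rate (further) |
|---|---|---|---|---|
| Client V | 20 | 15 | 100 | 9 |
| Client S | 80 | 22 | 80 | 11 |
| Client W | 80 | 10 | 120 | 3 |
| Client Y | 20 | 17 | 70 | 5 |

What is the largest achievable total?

4800

Order all 8 blocks by rate: Client S/T1 22 > Client Y/T1 17 > Client V/T1 15 > Client S/T2 11 > Client W/T1 10 > Client V/T2 9 > Client Y/T2 5 > Client W/T2 3.
Client S/T1 (22): +80 → 280 left.
Client Y T1 at 17: fill all 20 → 260 left.
Client V/T1 (15): +20 → 240 left.
Client S T2 at 11: fill all 80 → 160 left.
Fill Client W T1 block (80 at 10) → 80 left.
Client V T2 at 9: only 80 left, fill 80.
Total = 22×80 + 17×20 + 15×20 + 11×80 + 10×80 + 9×80 = 4800.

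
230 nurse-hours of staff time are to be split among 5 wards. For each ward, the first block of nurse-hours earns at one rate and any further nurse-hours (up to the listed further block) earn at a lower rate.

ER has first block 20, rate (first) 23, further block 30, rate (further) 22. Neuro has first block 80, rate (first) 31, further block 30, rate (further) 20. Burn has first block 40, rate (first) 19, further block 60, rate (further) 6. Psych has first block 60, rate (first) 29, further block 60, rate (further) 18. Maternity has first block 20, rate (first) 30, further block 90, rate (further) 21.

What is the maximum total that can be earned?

6360

Rank every tier by rate: Neuro/T1 31 > Maternity/T1 30 > Psych/T1 29 > ER/T1 23 > ER/T2 22 > Maternity/T2 21 > Neuro/T2 20 > Burn/T1 19 > Psych/T2 18 > Burn/T2 6.
Neuro T1 at 31: fill all 80 ; 150 left.
Maternity/T1 (30): +20 ; 130 left.
Fill Psych T1 block (60 at 29) ; 70 left.
Fill ER T1 block (20 at 23) ; 50 left.
ER/T2 (22): +30 ; 20 left.
Maternity T2 at 21: only 20 left, fill 20.
Total = 31×80 + 30×20 + 29×60 + 23×20 + 22×30 + 21×20 = 6360.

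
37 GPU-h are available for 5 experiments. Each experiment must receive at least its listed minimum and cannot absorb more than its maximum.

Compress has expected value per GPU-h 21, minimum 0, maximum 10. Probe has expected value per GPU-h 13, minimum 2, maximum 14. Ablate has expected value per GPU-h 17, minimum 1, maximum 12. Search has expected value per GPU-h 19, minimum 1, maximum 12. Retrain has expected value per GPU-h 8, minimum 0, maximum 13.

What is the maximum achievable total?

681

Meeting every minimum uses 0+2+1+1+0 = 4 GPU-h, leaving 33.
Highest expected value per GPU-h first: Compress 21 > Search 19 > Ablate 17 > Probe 13 > Retrain 8.
Compress: +10 to 10 (cap) ; 23 left.
Give Search 11 more to hit its cap of 12 ; 12 left.
Give Ablate 11 more to hit its cap of 12 ; 1 left.
Only 1 left; Probe takes them to reach 3.
Total = 21×10 + 13×3 + 17×12 + 19×12 = 681.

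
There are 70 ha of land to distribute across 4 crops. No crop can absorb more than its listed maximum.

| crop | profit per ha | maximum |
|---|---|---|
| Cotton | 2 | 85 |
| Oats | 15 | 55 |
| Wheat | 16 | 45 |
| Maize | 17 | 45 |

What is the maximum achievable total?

Order the crops by profit per ha: Maize 17 > Wheat 16 > Oats 15 > Cotton 2.
Maize takes 45 to reach its cap of 45 ; 25 left.
Wheat has room for 45 but only 25 remain, so it gets 25.
Total = 16×25 + 17×45 = 1165.

1165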